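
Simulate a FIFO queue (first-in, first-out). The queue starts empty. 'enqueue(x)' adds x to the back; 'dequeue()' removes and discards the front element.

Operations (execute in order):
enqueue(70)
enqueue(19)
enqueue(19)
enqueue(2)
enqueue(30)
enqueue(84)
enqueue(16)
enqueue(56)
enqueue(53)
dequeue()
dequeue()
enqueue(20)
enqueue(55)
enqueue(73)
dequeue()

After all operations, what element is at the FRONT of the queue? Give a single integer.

Answer: 2

Derivation:
enqueue(70): queue = [70]
enqueue(19): queue = [70, 19]
enqueue(19): queue = [70, 19, 19]
enqueue(2): queue = [70, 19, 19, 2]
enqueue(30): queue = [70, 19, 19, 2, 30]
enqueue(84): queue = [70, 19, 19, 2, 30, 84]
enqueue(16): queue = [70, 19, 19, 2, 30, 84, 16]
enqueue(56): queue = [70, 19, 19, 2, 30, 84, 16, 56]
enqueue(53): queue = [70, 19, 19, 2, 30, 84, 16, 56, 53]
dequeue(): queue = [19, 19, 2, 30, 84, 16, 56, 53]
dequeue(): queue = [19, 2, 30, 84, 16, 56, 53]
enqueue(20): queue = [19, 2, 30, 84, 16, 56, 53, 20]
enqueue(55): queue = [19, 2, 30, 84, 16, 56, 53, 20, 55]
enqueue(73): queue = [19, 2, 30, 84, 16, 56, 53, 20, 55, 73]
dequeue(): queue = [2, 30, 84, 16, 56, 53, 20, 55, 73]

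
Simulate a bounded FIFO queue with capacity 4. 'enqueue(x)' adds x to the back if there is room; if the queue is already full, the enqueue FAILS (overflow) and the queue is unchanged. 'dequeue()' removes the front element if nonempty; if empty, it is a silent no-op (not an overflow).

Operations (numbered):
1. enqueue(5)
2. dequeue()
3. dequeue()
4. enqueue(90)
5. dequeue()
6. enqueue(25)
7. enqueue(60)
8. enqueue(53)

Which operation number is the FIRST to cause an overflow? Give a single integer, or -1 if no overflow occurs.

Answer: -1

Derivation:
1. enqueue(5): size=1
2. dequeue(): size=0
3. dequeue(): empty, no-op, size=0
4. enqueue(90): size=1
5. dequeue(): size=0
6. enqueue(25): size=1
7. enqueue(60): size=2
8. enqueue(53): size=3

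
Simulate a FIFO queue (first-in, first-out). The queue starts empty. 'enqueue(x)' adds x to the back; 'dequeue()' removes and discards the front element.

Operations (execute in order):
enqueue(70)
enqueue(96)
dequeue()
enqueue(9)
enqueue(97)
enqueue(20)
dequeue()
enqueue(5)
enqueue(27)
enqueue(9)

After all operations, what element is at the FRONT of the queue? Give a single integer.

enqueue(70): queue = [70]
enqueue(96): queue = [70, 96]
dequeue(): queue = [96]
enqueue(9): queue = [96, 9]
enqueue(97): queue = [96, 9, 97]
enqueue(20): queue = [96, 9, 97, 20]
dequeue(): queue = [9, 97, 20]
enqueue(5): queue = [9, 97, 20, 5]
enqueue(27): queue = [9, 97, 20, 5, 27]
enqueue(9): queue = [9, 97, 20, 5, 27, 9]

Answer: 9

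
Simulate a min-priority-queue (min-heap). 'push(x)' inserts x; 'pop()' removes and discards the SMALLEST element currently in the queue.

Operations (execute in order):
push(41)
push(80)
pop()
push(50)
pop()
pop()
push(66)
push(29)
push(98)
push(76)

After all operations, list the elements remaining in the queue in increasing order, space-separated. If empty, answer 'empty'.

Answer: 29 66 76 98

Derivation:
push(41): heap contents = [41]
push(80): heap contents = [41, 80]
pop() → 41: heap contents = [80]
push(50): heap contents = [50, 80]
pop() → 50: heap contents = [80]
pop() → 80: heap contents = []
push(66): heap contents = [66]
push(29): heap contents = [29, 66]
push(98): heap contents = [29, 66, 98]
push(76): heap contents = [29, 66, 76, 98]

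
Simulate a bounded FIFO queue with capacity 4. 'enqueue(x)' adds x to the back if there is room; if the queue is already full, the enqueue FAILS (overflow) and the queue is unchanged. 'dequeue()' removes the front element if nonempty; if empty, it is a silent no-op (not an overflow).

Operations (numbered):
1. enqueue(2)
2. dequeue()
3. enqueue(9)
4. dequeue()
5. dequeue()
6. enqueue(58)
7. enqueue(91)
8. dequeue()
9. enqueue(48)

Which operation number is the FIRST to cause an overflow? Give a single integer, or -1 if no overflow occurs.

Answer: -1

Derivation:
1. enqueue(2): size=1
2. dequeue(): size=0
3. enqueue(9): size=1
4. dequeue(): size=0
5. dequeue(): empty, no-op, size=0
6. enqueue(58): size=1
7. enqueue(91): size=2
8. dequeue(): size=1
9. enqueue(48): size=2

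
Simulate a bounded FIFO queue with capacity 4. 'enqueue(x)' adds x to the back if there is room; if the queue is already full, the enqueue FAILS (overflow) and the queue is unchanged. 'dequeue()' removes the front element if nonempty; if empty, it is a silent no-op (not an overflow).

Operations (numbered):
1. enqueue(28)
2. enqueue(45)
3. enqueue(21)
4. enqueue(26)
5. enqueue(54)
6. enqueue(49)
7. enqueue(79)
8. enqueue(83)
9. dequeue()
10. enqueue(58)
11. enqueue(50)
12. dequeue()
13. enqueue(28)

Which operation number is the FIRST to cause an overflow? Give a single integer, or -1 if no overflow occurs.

1. enqueue(28): size=1
2. enqueue(45): size=2
3. enqueue(21): size=3
4. enqueue(26): size=4
5. enqueue(54): size=4=cap → OVERFLOW (fail)
6. enqueue(49): size=4=cap → OVERFLOW (fail)
7. enqueue(79): size=4=cap → OVERFLOW (fail)
8. enqueue(83): size=4=cap → OVERFLOW (fail)
9. dequeue(): size=3
10. enqueue(58): size=4
11. enqueue(50): size=4=cap → OVERFLOW (fail)
12. dequeue(): size=3
13. enqueue(28): size=4

Answer: 5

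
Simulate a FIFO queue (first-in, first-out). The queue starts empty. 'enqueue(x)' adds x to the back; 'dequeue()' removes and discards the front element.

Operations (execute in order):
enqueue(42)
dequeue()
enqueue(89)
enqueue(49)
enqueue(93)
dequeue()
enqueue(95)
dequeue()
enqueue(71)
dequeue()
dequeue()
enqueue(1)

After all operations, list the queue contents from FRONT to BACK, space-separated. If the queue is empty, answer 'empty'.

enqueue(42): [42]
dequeue(): []
enqueue(89): [89]
enqueue(49): [89, 49]
enqueue(93): [89, 49, 93]
dequeue(): [49, 93]
enqueue(95): [49, 93, 95]
dequeue(): [93, 95]
enqueue(71): [93, 95, 71]
dequeue(): [95, 71]
dequeue(): [71]
enqueue(1): [71, 1]

Answer: 71 1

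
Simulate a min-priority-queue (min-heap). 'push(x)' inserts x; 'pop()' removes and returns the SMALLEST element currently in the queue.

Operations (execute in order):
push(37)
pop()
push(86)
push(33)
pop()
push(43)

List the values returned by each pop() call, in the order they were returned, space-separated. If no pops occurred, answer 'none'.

push(37): heap contents = [37]
pop() → 37: heap contents = []
push(86): heap contents = [86]
push(33): heap contents = [33, 86]
pop() → 33: heap contents = [86]
push(43): heap contents = [43, 86]

Answer: 37 33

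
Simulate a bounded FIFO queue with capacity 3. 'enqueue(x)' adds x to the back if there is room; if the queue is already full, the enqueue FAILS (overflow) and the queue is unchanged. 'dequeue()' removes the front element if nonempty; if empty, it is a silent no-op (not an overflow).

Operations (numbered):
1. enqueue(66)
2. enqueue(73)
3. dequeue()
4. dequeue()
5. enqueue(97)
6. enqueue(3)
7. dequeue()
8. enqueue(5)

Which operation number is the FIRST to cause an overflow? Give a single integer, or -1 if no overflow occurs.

Answer: -1

Derivation:
1. enqueue(66): size=1
2. enqueue(73): size=2
3. dequeue(): size=1
4. dequeue(): size=0
5. enqueue(97): size=1
6. enqueue(3): size=2
7. dequeue(): size=1
8. enqueue(5): size=2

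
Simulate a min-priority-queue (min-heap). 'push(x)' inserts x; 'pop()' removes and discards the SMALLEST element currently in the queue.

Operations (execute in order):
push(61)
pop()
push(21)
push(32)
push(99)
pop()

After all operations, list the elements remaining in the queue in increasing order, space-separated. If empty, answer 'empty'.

Answer: 32 99

Derivation:
push(61): heap contents = [61]
pop() → 61: heap contents = []
push(21): heap contents = [21]
push(32): heap contents = [21, 32]
push(99): heap contents = [21, 32, 99]
pop() → 21: heap contents = [32, 99]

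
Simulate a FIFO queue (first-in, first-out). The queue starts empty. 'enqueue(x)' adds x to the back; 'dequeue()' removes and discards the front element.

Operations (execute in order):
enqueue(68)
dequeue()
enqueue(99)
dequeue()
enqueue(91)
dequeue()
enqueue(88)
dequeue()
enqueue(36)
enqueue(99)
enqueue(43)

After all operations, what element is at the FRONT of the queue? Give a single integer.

Answer: 36

Derivation:
enqueue(68): queue = [68]
dequeue(): queue = []
enqueue(99): queue = [99]
dequeue(): queue = []
enqueue(91): queue = [91]
dequeue(): queue = []
enqueue(88): queue = [88]
dequeue(): queue = []
enqueue(36): queue = [36]
enqueue(99): queue = [36, 99]
enqueue(43): queue = [36, 99, 43]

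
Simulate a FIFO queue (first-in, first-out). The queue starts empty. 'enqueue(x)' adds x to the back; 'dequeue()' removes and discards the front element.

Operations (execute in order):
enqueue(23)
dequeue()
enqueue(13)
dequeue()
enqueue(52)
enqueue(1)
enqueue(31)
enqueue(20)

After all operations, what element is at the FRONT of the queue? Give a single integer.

enqueue(23): queue = [23]
dequeue(): queue = []
enqueue(13): queue = [13]
dequeue(): queue = []
enqueue(52): queue = [52]
enqueue(1): queue = [52, 1]
enqueue(31): queue = [52, 1, 31]
enqueue(20): queue = [52, 1, 31, 20]

Answer: 52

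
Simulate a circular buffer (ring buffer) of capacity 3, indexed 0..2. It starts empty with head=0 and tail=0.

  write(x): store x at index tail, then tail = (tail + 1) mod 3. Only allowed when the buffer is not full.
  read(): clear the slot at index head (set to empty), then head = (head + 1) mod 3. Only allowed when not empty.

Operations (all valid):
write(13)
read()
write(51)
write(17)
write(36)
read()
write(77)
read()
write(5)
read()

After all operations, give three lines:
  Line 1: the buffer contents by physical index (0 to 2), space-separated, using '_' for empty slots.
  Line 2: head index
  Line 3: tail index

Answer: _ 77 5
1
0

Derivation:
write(13): buf=[13 _ _], head=0, tail=1, size=1
read(): buf=[_ _ _], head=1, tail=1, size=0
write(51): buf=[_ 51 _], head=1, tail=2, size=1
write(17): buf=[_ 51 17], head=1, tail=0, size=2
write(36): buf=[36 51 17], head=1, tail=1, size=3
read(): buf=[36 _ 17], head=2, tail=1, size=2
write(77): buf=[36 77 17], head=2, tail=2, size=3
read(): buf=[36 77 _], head=0, tail=2, size=2
write(5): buf=[36 77 5], head=0, tail=0, size=3
read(): buf=[_ 77 5], head=1, tail=0, size=2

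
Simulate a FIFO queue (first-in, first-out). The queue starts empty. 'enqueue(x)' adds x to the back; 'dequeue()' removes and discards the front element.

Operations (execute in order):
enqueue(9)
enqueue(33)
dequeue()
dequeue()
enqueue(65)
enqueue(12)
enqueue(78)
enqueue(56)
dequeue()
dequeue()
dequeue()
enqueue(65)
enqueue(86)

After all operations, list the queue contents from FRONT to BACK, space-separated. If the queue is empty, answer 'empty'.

enqueue(9): [9]
enqueue(33): [9, 33]
dequeue(): [33]
dequeue(): []
enqueue(65): [65]
enqueue(12): [65, 12]
enqueue(78): [65, 12, 78]
enqueue(56): [65, 12, 78, 56]
dequeue(): [12, 78, 56]
dequeue(): [78, 56]
dequeue(): [56]
enqueue(65): [56, 65]
enqueue(86): [56, 65, 86]

Answer: 56 65 86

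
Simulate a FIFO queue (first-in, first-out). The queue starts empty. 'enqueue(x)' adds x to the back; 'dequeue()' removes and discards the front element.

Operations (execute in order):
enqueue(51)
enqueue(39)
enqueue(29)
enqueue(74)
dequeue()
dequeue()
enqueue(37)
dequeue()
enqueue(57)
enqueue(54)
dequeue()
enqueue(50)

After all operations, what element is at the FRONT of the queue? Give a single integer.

enqueue(51): queue = [51]
enqueue(39): queue = [51, 39]
enqueue(29): queue = [51, 39, 29]
enqueue(74): queue = [51, 39, 29, 74]
dequeue(): queue = [39, 29, 74]
dequeue(): queue = [29, 74]
enqueue(37): queue = [29, 74, 37]
dequeue(): queue = [74, 37]
enqueue(57): queue = [74, 37, 57]
enqueue(54): queue = [74, 37, 57, 54]
dequeue(): queue = [37, 57, 54]
enqueue(50): queue = [37, 57, 54, 50]

Answer: 37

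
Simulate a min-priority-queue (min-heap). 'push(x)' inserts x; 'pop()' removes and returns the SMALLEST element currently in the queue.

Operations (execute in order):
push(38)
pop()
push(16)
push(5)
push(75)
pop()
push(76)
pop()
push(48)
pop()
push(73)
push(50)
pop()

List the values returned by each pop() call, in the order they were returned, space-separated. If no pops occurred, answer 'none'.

Answer: 38 5 16 48 50

Derivation:
push(38): heap contents = [38]
pop() → 38: heap contents = []
push(16): heap contents = [16]
push(5): heap contents = [5, 16]
push(75): heap contents = [5, 16, 75]
pop() → 5: heap contents = [16, 75]
push(76): heap contents = [16, 75, 76]
pop() → 16: heap contents = [75, 76]
push(48): heap contents = [48, 75, 76]
pop() → 48: heap contents = [75, 76]
push(73): heap contents = [73, 75, 76]
push(50): heap contents = [50, 73, 75, 76]
pop() → 50: heap contents = [73, 75, 76]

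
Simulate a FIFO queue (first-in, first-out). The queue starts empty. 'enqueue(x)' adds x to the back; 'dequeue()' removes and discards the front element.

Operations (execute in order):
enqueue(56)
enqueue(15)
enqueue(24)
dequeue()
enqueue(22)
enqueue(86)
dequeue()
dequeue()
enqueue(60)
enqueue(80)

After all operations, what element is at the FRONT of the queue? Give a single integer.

Answer: 22

Derivation:
enqueue(56): queue = [56]
enqueue(15): queue = [56, 15]
enqueue(24): queue = [56, 15, 24]
dequeue(): queue = [15, 24]
enqueue(22): queue = [15, 24, 22]
enqueue(86): queue = [15, 24, 22, 86]
dequeue(): queue = [24, 22, 86]
dequeue(): queue = [22, 86]
enqueue(60): queue = [22, 86, 60]
enqueue(80): queue = [22, 86, 60, 80]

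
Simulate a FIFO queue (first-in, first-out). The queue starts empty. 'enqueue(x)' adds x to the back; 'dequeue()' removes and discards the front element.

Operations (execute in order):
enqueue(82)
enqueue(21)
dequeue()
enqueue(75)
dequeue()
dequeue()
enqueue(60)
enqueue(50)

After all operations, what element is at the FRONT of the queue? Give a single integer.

Answer: 60

Derivation:
enqueue(82): queue = [82]
enqueue(21): queue = [82, 21]
dequeue(): queue = [21]
enqueue(75): queue = [21, 75]
dequeue(): queue = [75]
dequeue(): queue = []
enqueue(60): queue = [60]
enqueue(50): queue = [60, 50]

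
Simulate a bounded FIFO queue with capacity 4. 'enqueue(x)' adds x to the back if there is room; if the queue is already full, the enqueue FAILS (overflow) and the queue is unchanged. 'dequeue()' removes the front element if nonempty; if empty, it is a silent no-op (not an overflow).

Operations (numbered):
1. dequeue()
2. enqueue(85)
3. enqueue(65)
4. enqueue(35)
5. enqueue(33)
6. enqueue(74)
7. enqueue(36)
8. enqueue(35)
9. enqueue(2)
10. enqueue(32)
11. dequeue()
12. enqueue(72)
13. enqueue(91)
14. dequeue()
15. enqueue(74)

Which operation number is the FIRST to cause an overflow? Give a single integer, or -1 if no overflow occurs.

Answer: 6

Derivation:
1. dequeue(): empty, no-op, size=0
2. enqueue(85): size=1
3. enqueue(65): size=2
4. enqueue(35): size=3
5. enqueue(33): size=4
6. enqueue(74): size=4=cap → OVERFLOW (fail)
7. enqueue(36): size=4=cap → OVERFLOW (fail)
8. enqueue(35): size=4=cap → OVERFLOW (fail)
9. enqueue(2): size=4=cap → OVERFLOW (fail)
10. enqueue(32): size=4=cap → OVERFLOW (fail)
11. dequeue(): size=3
12. enqueue(72): size=4
13. enqueue(91): size=4=cap → OVERFLOW (fail)
14. dequeue(): size=3
15. enqueue(74): size=4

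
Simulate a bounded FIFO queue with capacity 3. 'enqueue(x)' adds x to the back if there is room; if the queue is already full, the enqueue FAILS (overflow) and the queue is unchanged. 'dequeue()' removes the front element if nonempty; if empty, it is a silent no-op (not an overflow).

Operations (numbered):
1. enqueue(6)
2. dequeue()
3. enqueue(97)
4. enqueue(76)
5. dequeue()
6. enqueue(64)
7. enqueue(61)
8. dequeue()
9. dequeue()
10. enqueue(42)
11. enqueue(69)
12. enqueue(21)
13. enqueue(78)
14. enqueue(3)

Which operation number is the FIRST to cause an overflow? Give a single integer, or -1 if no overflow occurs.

1. enqueue(6): size=1
2. dequeue(): size=0
3. enqueue(97): size=1
4. enqueue(76): size=2
5. dequeue(): size=1
6. enqueue(64): size=2
7. enqueue(61): size=3
8. dequeue(): size=2
9. dequeue(): size=1
10. enqueue(42): size=2
11. enqueue(69): size=3
12. enqueue(21): size=3=cap → OVERFLOW (fail)
13. enqueue(78): size=3=cap → OVERFLOW (fail)
14. enqueue(3): size=3=cap → OVERFLOW (fail)

Answer: 12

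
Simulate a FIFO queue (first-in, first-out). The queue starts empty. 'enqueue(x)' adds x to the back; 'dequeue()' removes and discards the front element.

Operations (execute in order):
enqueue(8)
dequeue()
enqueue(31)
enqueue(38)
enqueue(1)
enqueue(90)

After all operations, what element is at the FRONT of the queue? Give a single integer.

Answer: 31

Derivation:
enqueue(8): queue = [8]
dequeue(): queue = []
enqueue(31): queue = [31]
enqueue(38): queue = [31, 38]
enqueue(1): queue = [31, 38, 1]
enqueue(90): queue = [31, 38, 1, 90]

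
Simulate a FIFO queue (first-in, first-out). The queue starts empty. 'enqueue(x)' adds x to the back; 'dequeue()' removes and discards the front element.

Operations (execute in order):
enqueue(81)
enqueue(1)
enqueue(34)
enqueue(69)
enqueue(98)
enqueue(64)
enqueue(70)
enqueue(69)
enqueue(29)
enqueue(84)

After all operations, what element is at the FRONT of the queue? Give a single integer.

enqueue(81): queue = [81]
enqueue(1): queue = [81, 1]
enqueue(34): queue = [81, 1, 34]
enqueue(69): queue = [81, 1, 34, 69]
enqueue(98): queue = [81, 1, 34, 69, 98]
enqueue(64): queue = [81, 1, 34, 69, 98, 64]
enqueue(70): queue = [81, 1, 34, 69, 98, 64, 70]
enqueue(69): queue = [81, 1, 34, 69, 98, 64, 70, 69]
enqueue(29): queue = [81, 1, 34, 69, 98, 64, 70, 69, 29]
enqueue(84): queue = [81, 1, 34, 69, 98, 64, 70, 69, 29, 84]

Answer: 81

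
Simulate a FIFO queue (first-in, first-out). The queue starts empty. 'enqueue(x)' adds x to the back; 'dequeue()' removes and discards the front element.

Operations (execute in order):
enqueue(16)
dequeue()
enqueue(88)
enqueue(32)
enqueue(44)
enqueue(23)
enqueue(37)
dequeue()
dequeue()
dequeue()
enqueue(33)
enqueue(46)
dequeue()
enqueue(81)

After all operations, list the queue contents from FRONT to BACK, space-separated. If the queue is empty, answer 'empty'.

Answer: 37 33 46 81

Derivation:
enqueue(16): [16]
dequeue(): []
enqueue(88): [88]
enqueue(32): [88, 32]
enqueue(44): [88, 32, 44]
enqueue(23): [88, 32, 44, 23]
enqueue(37): [88, 32, 44, 23, 37]
dequeue(): [32, 44, 23, 37]
dequeue(): [44, 23, 37]
dequeue(): [23, 37]
enqueue(33): [23, 37, 33]
enqueue(46): [23, 37, 33, 46]
dequeue(): [37, 33, 46]
enqueue(81): [37, 33, 46, 81]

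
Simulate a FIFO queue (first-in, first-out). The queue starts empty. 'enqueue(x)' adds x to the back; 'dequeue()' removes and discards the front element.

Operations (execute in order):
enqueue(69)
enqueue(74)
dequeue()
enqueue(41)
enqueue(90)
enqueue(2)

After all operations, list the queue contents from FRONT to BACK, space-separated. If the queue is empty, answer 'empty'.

enqueue(69): [69]
enqueue(74): [69, 74]
dequeue(): [74]
enqueue(41): [74, 41]
enqueue(90): [74, 41, 90]
enqueue(2): [74, 41, 90, 2]

Answer: 74 41 90 2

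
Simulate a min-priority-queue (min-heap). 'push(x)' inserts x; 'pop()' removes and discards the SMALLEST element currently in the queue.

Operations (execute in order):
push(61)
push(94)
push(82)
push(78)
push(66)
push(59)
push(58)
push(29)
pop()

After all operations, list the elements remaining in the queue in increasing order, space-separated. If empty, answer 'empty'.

Answer: 58 59 61 66 78 82 94

Derivation:
push(61): heap contents = [61]
push(94): heap contents = [61, 94]
push(82): heap contents = [61, 82, 94]
push(78): heap contents = [61, 78, 82, 94]
push(66): heap contents = [61, 66, 78, 82, 94]
push(59): heap contents = [59, 61, 66, 78, 82, 94]
push(58): heap contents = [58, 59, 61, 66, 78, 82, 94]
push(29): heap contents = [29, 58, 59, 61, 66, 78, 82, 94]
pop() → 29: heap contents = [58, 59, 61, 66, 78, 82, 94]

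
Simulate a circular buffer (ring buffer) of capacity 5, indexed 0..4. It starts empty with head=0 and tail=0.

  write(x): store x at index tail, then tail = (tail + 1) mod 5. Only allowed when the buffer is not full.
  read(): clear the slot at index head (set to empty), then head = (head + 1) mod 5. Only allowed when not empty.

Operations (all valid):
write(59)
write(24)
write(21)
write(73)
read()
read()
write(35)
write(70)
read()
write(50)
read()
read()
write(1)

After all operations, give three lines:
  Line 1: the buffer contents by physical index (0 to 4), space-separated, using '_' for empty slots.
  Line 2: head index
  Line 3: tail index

Answer: 70 50 1 _ _
0
3

Derivation:
write(59): buf=[59 _ _ _ _], head=0, tail=1, size=1
write(24): buf=[59 24 _ _ _], head=0, tail=2, size=2
write(21): buf=[59 24 21 _ _], head=0, tail=3, size=3
write(73): buf=[59 24 21 73 _], head=0, tail=4, size=4
read(): buf=[_ 24 21 73 _], head=1, tail=4, size=3
read(): buf=[_ _ 21 73 _], head=2, tail=4, size=2
write(35): buf=[_ _ 21 73 35], head=2, tail=0, size=3
write(70): buf=[70 _ 21 73 35], head=2, tail=1, size=4
read(): buf=[70 _ _ 73 35], head=3, tail=1, size=3
write(50): buf=[70 50 _ 73 35], head=3, tail=2, size=4
read(): buf=[70 50 _ _ 35], head=4, tail=2, size=3
read(): buf=[70 50 _ _ _], head=0, tail=2, size=2
write(1): buf=[70 50 1 _ _], head=0, tail=3, size=3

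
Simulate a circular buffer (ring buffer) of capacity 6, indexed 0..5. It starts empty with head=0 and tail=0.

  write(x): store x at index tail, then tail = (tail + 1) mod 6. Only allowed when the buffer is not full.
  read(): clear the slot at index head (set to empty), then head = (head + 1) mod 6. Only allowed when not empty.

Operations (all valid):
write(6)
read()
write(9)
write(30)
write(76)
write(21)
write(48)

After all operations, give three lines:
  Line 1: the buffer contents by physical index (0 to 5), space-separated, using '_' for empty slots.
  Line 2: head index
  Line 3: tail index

write(6): buf=[6 _ _ _ _ _], head=0, tail=1, size=1
read(): buf=[_ _ _ _ _ _], head=1, tail=1, size=0
write(9): buf=[_ 9 _ _ _ _], head=1, tail=2, size=1
write(30): buf=[_ 9 30 _ _ _], head=1, tail=3, size=2
write(76): buf=[_ 9 30 76 _ _], head=1, tail=4, size=3
write(21): buf=[_ 9 30 76 21 _], head=1, tail=5, size=4
write(48): buf=[_ 9 30 76 21 48], head=1, tail=0, size=5

Answer: _ 9 30 76 21 48
1
0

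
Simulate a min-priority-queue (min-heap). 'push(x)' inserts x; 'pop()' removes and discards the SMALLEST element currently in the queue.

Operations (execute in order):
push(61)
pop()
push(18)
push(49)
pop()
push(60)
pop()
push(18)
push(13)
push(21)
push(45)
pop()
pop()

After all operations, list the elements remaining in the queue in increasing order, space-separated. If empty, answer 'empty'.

push(61): heap contents = [61]
pop() → 61: heap contents = []
push(18): heap contents = [18]
push(49): heap contents = [18, 49]
pop() → 18: heap contents = [49]
push(60): heap contents = [49, 60]
pop() → 49: heap contents = [60]
push(18): heap contents = [18, 60]
push(13): heap contents = [13, 18, 60]
push(21): heap contents = [13, 18, 21, 60]
push(45): heap contents = [13, 18, 21, 45, 60]
pop() → 13: heap contents = [18, 21, 45, 60]
pop() → 18: heap contents = [21, 45, 60]

Answer: 21 45 60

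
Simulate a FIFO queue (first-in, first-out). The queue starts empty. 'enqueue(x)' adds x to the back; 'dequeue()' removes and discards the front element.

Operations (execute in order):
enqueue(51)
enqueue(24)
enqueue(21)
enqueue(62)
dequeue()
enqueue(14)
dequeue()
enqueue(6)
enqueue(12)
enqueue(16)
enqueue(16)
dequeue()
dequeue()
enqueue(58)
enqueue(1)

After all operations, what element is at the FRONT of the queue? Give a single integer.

enqueue(51): queue = [51]
enqueue(24): queue = [51, 24]
enqueue(21): queue = [51, 24, 21]
enqueue(62): queue = [51, 24, 21, 62]
dequeue(): queue = [24, 21, 62]
enqueue(14): queue = [24, 21, 62, 14]
dequeue(): queue = [21, 62, 14]
enqueue(6): queue = [21, 62, 14, 6]
enqueue(12): queue = [21, 62, 14, 6, 12]
enqueue(16): queue = [21, 62, 14, 6, 12, 16]
enqueue(16): queue = [21, 62, 14, 6, 12, 16, 16]
dequeue(): queue = [62, 14, 6, 12, 16, 16]
dequeue(): queue = [14, 6, 12, 16, 16]
enqueue(58): queue = [14, 6, 12, 16, 16, 58]
enqueue(1): queue = [14, 6, 12, 16, 16, 58, 1]

Answer: 14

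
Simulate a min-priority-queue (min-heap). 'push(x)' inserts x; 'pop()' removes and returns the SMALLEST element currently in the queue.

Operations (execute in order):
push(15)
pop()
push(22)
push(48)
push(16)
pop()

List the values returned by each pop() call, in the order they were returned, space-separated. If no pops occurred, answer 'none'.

push(15): heap contents = [15]
pop() → 15: heap contents = []
push(22): heap contents = [22]
push(48): heap contents = [22, 48]
push(16): heap contents = [16, 22, 48]
pop() → 16: heap contents = [22, 48]

Answer: 15 16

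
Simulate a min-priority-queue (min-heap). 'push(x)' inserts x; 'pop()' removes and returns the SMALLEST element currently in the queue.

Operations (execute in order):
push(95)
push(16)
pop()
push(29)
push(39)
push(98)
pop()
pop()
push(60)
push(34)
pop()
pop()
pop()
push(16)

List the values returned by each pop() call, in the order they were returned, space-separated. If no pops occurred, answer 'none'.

push(95): heap contents = [95]
push(16): heap contents = [16, 95]
pop() → 16: heap contents = [95]
push(29): heap contents = [29, 95]
push(39): heap contents = [29, 39, 95]
push(98): heap contents = [29, 39, 95, 98]
pop() → 29: heap contents = [39, 95, 98]
pop() → 39: heap contents = [95, 98]
push(60): heap contents = [60, 95, 98]
push(34): heap contents = [34, 60, 95, 98]
pop() → 34: heap contents = [60, 95, 98]
pop() → 60: heap contents = [95, 98]
pop() → 95: heap contents = [98]
push(16): heap contents = [16, 98]

Answer: 16 29 39 34 60 95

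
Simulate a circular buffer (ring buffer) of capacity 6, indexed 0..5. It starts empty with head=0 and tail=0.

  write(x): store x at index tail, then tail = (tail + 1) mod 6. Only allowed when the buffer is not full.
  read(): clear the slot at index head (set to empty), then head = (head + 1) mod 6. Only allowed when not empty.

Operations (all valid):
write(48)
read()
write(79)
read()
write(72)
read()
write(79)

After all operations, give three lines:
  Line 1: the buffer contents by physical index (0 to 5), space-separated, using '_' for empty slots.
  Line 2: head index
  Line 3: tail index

write(48): buf=[48 _ _ _ _ _], head=0, tail=1, size=1
read(): buf=[_ _ _ _ _ _], head=1, tail=1, size=0
write(79): buf=[_ 79 _ _ _ _], head=1, tail=2, size=1
read(): buf=[_ _ _ _ _ _], head=2, tail=2, size=0
write(72): buf=[_ _ 72 _ _ _], head=2, tail=3, size=1
read(): buf=[_ _ _ _ _ _], head=3, tail=3, size=0
write(79): buf=[_ _ _ 79 _ _], head=3, tail=4, size=1

Answer: _ _ _ 79 _ _
3
4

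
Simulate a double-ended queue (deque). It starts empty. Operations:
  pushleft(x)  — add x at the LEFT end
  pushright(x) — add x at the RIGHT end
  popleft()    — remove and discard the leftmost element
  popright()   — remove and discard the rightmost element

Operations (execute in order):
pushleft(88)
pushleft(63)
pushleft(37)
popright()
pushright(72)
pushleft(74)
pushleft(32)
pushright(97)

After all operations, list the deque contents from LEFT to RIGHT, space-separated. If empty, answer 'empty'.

pushleft(88): [88]
pushleft(63): [63, 88]
pushleft(37): [37, 63, 88]
popright(): [37, 63]
pushright(72): [37, 63, 72]
pushleft(74): [74, 37, 63, 72]
pushleft(32): [32, 74, 37, 63, 72]
pushright(97): [32, 74, 37, 63, 72, 97]

Answer: 32 74 37 63 72 97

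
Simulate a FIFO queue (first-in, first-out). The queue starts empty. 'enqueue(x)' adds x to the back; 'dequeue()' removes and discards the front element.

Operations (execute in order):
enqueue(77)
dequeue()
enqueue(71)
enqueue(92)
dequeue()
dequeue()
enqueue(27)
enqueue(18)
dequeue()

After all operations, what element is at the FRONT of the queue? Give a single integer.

Answer: 18

Derivation:
enqueue(77): queue = [77]
dequeue(): queue = []
enqueue(71): queue = [71]
enqueue(92): queue = [71, 92]
dequeue(): queue = [92]
dequeue(): queue = []
enqueue(27): queue = [27]
enqueue(18): queue = [27, 18]
dequeue(): queue = [18]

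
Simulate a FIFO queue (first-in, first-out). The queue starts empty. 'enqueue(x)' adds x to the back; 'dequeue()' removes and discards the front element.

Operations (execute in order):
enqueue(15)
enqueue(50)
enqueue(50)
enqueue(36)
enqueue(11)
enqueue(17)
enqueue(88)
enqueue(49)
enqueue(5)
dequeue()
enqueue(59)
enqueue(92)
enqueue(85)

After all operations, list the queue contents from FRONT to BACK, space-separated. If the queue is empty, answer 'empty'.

Answer: 50 50 36 11 17 88 49 5 59 92 85

Derivation:
enqueue(15): [15]
enqueue(50): [15, 50]
enqueue(50): [15, 50, 50]
enqueue(36): [15, 50, 50, 36]
enqueue(11): [15, 50, 50, 36, 11]
enqueue(17): [15, 50, 50, 36, 11, 17]
enqueue(88): [15, 50, 50, 36, 11, 17, 88]
enqueue(49): [15, 50, 50, 36, 11, 17, 88, 49]
enqueue(5): [15, 50, 50, 36, 11, 17, 88, 49, 5]
dequeue(): [50, 50, 36, 11, 17, 88, 49, 5]
enqueue(59): [50, 50, 36, 11, 17, 88, 49, 5, 59]
enqueue(92): [50, 50, 36, 11, 17, 88, 49, 5, 59, 92]
enqueue(85): [50, 50, 36, 11, 17, 88, 49, 5, 59, 92, 85]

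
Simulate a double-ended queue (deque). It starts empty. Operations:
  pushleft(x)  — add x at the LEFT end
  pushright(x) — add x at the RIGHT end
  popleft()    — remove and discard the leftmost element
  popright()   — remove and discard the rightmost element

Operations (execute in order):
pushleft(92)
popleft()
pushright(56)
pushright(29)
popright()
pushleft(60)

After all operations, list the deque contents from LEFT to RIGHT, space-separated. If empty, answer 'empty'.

pushleft(92): [92]
popleft(): []
pushright(56): [56]
pushright(29): [56, 29]
popright(): [56]
pushleft(60): [60, 56]

Answer: 60 56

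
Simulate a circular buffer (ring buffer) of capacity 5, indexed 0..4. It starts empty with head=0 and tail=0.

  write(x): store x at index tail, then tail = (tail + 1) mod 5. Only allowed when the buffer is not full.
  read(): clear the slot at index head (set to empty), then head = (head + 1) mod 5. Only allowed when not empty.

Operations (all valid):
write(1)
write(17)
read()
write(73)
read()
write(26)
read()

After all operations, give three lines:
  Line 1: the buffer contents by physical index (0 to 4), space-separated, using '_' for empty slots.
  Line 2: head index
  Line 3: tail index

write(1): buf=[1 _ _ _ _], head=0, tail=1, size=1
write(17): buf=[1 17 _ _ _], head=0, tail=2, size=2
read(): buf=[_ 17 _ _ _], head=1, tail=2, size=1
write(73): buf=[_ 17 73 _ _], head=1, tail=3, size=2
read(): buf=[_ _ 73 _ _], head=2, tail=3, size=1
write(26): buf=[_ _ 73 26 _], head=2, tail=4, size=2
read(): buf=[_ _ _ 26 _], head=3, tail=4, size=1

Answer: _ _ _ 26 _
3
4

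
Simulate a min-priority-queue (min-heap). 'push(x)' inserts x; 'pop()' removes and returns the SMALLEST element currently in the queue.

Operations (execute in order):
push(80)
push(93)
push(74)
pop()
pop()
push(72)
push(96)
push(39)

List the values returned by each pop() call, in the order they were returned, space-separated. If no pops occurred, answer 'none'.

push(80): heap contents = [80]
push(93): heap contents = [80, 93]
push(74): heap contents = [74, 80, 93]
pop() → 74: heap contents = [80, 93]
pop() → 80: heap contents = [93]
push(72): heap contents = [72, 93]
push(96): heap contents = [72, 93, 96]
push(39): heap contents = [39, 72, 93, 96]

Answer: 74 80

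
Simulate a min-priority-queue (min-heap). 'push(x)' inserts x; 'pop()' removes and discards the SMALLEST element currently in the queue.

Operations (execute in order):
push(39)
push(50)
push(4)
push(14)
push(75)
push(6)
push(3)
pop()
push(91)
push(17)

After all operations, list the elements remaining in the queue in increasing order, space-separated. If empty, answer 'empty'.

push(39): heap contents = [39]
push(50): heap contents = [39, 50]
push(4): heap contents = [4, 39, 50]
push(14): heap contents = [4, 14, 39, 50]
push(75): heap contents = [4, 14, 39, 50, 75]
push(6): heap contents = [4, 6, 14, 39, 50, 75]
push(3): heap contents = [3, 4, 6, 14, 39, 50, 75]
pop() → 3: heap contents = [4, 6, 14, 39, 50, 75]
push(91): heap contents = [4, 6, 14, 39, 50, 75, 91]
push(17): heap contents = [4, 6, 14, 17, 39, 50, 75, 91]

Answer: 4 6 14 17 39 50 75 91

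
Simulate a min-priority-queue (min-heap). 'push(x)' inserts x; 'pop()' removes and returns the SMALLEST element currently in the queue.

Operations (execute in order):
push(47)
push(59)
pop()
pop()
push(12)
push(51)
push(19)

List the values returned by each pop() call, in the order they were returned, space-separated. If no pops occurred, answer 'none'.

push(47): heap contents = [47]
push(59): heap contents = [47, 59]
pop() → 47: heap contents = [59]
pop() → 59: heap contents = []
push(12): heap contents = [12]
push(51): heap contents = [12, 51]
push(19): heap contents = [12, 19, 51]

Answer: 47 59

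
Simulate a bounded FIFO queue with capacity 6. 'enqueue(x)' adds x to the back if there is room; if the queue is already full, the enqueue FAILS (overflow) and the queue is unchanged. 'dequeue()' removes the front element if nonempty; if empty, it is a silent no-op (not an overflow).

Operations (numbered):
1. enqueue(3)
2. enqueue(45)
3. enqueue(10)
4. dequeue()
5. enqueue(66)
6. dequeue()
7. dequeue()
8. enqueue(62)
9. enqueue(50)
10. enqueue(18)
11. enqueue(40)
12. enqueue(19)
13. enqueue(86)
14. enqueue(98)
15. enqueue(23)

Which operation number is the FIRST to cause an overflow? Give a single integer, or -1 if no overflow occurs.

1. enqueue(3): size=1
2. enqueue(45): size=2
3. enqueue(10): size=3
4. dequeue(): size=2
5. enqueue(66): size=3
6. dequeue(): size=2
7. dequeue(): size=1
8. enqueue(62): size=2
9. enqueue(50): size=3
10. enqueue(18): size=4
11. enqueue(40): size=5
12. enqueue(19): size=6
13. enqueue(86): size=6=cap → OVERFLOW (fail)
14. enqueue(98): size=6=cap → OVERFLOW (fail)
15. enqueue(23): size=6=cap → OVERFLOW (fail)

Answer: 13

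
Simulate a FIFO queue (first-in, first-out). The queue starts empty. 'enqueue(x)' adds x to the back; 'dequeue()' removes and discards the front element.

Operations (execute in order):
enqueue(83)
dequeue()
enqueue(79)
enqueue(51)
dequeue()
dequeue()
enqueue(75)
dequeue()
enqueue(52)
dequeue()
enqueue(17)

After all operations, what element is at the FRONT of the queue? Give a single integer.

enqueue(83): queue = [83]
dequeue(): queue = []
enqueue(79): queue = [79]
enqueue(51): queue = [79, 51]
dequeue(): queue = [51]
dequeue(): queue = []
enqueue(75): queue = [75]
dequeue(): queue = []
enqueue(52): queue = [52]
dequeue(): queue = []
enqueue(17): queue = [17]

Answer: 17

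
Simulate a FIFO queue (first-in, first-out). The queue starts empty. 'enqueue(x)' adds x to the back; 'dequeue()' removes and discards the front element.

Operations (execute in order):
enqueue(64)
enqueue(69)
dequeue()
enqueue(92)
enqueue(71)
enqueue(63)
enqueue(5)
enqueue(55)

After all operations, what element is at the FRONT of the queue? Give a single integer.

Answer: 69

Derivation:
enqueue(64): queue = [64]
enqueue(69): queue = [64, 69]
dequeue(): queue = [69]
enqueue(92): queue = [69, 92]
enqueue(71): queue = [69, 92, 71]
enqueue(63): queue = [69, 92, 71, 63]
enqueue(5): queue = [69, 92, 71, 63, 5]
enqueue(55): queue = [69, 92, 71, 63, 5, 55]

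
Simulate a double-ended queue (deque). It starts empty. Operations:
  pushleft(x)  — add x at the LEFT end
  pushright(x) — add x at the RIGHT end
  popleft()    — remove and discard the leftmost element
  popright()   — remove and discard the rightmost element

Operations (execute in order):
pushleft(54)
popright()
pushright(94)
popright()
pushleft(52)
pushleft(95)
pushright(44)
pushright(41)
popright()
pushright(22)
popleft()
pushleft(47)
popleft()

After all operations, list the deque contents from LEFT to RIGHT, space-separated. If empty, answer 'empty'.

Answer: 52 44 22

Derivation:
pushleft(54): [54]
popright(): []
pushright(94): [94]
popright(): []
pushleft(52): [52]
pushleft(95): [95, 52]
pushright(44): [95, 52, 44]
pushright(41): [95, 52, 44, 41]
popright(): [95, 52, 44]
pushright(22): [95, 52, 44, 22]
popleft(): [52, 44, 22]
pushleft(47): [47, 52, 44, 22]
popleft(): [52, 44, 22]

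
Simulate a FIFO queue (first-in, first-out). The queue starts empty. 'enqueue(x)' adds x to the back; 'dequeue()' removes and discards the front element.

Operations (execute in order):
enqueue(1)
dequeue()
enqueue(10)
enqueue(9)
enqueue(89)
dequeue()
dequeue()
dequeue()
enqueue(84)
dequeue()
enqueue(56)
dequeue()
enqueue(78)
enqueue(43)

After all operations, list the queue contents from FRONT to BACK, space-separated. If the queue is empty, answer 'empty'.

enqueue(1): [1]
dequeue(): []
enqueue(10): [10]
enqueue(9): [10, 9]
enqueue(89): [10, 9, 89]
dequeue(): [9, 89]
dequeue(): [89]
dequeue(): []
enqueue(84): [84]
dequeue(): []
enqueue(56): [56]
dequeue(): []
enqueue(78): [78]
enqueue(43): [78, 43]

Answer: 78 43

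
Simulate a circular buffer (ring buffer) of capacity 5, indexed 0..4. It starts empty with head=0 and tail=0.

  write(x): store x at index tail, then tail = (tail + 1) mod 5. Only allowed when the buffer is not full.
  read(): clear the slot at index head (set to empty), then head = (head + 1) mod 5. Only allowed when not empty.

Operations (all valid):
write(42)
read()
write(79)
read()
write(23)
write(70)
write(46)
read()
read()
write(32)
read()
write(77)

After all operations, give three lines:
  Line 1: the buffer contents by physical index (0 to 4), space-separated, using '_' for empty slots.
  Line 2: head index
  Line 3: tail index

Answer: 32 77 _ _ _
0
2

Derivation:
write(42): buf=[42 _ _ _ _], head=0, tail=1, size=1
read(): buf=[_ _ _ _ _], head=1, tail=1, size=0
write(79): buf=[_ 79 _ _ _], head=1, tail=2, size=1
read(): buf=[_ _ _ _ _], head=2, tail=2, size=0
write(23): buf=[_ _ 23 _ _], head=2, tail=3, size=1
write(70): buf=[_ _ 23 70 _], head=2, tail=4, size=2
write(46): buf=[_ _ 23 70 46], head=2, tail=0, size=3
read(): buf=[_ _ _ 70 46], head=3, tail=0, size=2
read(): buf=[_ _ _ _ 46], head=4, tail=0, size=1
write(32): buf=[32 _ _ _ 46], head=4, tail=1, size=2
read(): buf=[32 _ _ _ _], head=0, tail=1, size=1
write(77): buf=[32 77 _ _ _], head=0, tail=2, size=2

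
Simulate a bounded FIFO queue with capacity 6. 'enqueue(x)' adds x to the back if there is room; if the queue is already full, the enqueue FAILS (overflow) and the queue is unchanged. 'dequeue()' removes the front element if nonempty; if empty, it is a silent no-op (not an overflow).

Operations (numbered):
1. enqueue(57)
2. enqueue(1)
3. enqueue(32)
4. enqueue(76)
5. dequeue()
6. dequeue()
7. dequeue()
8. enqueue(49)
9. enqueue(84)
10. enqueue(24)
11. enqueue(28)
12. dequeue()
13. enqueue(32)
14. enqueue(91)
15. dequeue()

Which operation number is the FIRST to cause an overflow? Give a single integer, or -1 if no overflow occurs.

Answer: -1

Derivation:
1. enqueue(57): size=1
2. enqueue(1): size=2
3. enqueue(32): size=3
4. enqueue(76): size=4
5. dequeue(): size=3
6. dequeue(): size=2
7. dequeue(): size=1
8. enqueue(49): size=2
9. enqueue(84): size=3
10. enqueue(24): size=4
11. enqueue(28): size=5
12. dequeue(): size=4
13. enqueue(32): size=5
14. enqueue(91): size=6
15. dequeue(): size=5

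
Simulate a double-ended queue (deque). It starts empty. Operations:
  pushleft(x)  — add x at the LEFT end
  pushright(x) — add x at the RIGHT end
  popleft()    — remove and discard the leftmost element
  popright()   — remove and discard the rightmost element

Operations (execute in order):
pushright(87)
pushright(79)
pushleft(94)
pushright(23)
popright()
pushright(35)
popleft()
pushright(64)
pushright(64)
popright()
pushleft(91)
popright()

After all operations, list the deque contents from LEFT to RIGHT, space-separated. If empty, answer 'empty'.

Answer: 91 87 79 35

Derivation:
pushright(87): [87]
pushright(79): [87, 79]
pushleft(94): [94, 87, 79]
pushright(23): [94, 87, 79, 23]
popright(): [94, 87, 79]
pushright(35): [94, 87, 79, 35]
popleft(): [87, 79, 35]
pushright(64): [87, 79, 35, 64]
pushright(64): [87, 79, 35, 64, 64]
popright(): [87, 79, 35, 64]
pushleft(91): [91, 87, 79, 35, 64]
popright(): [91, 87, 79, 35]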